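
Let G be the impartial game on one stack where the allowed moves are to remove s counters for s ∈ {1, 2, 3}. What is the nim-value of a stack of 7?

Build the Grundy sequence with g(k) = mex{g(k−s) : s ∈ {1, 2, 3}, s ≤ k}:
g(0) = mex{} = 0
g(1) = mex{0} = 1
g(2) = mex{0,1} = 2
g(3) = mex{0,1,2} = 3
g(4) = mex{1,2,3} = 0
g(5) = mex{0,2,3} = 1
g(6) = mex{0,1,3} = 2
g(7) = mex{0,1,2} = 3
So g(7) = 3.

3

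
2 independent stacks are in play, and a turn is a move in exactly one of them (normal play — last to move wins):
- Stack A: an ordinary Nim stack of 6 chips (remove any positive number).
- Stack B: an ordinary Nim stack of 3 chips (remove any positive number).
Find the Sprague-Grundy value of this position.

5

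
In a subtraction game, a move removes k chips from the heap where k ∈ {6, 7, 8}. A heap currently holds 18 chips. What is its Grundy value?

0

Compute g(0), g(1), … for moves {6, 7, 8}:
k:     0  1  2  3  4  5  6  7  8  9 10 11 12 13 14 15 16 17 18
g(k):  0  0  0  0  0  0  1  1  1  1  1  1  2  2  0  0  0  0  0
So g(18) = 0.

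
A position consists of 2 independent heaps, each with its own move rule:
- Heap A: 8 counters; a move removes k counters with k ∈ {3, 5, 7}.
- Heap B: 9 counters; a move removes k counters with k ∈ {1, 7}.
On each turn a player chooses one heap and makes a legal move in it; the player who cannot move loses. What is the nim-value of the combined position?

3

Build the Grundy sequence for heap A with g(k) = mex{g(k−s) : s ∈ {3, 5, 7}, s ≤ k}:
k:     0  1  2  3  4  5  6  7  8
g(k):  0  0  0  1  1  1  2  2  2
So g(8) = 2.
For heap B, compute g(0), g(1), … with moves {1, 7}:
k:     0  1  2  3  4  5  6  7  8  9
g(k):  0  1  0  1  0  1  0  1  0  1
So g(9) = 1.
By the Sprague-Grundy theorem, the Grundy value of a sum of independent games is the XOR of the component values.
Combined value = 2 XOR 1 = 3.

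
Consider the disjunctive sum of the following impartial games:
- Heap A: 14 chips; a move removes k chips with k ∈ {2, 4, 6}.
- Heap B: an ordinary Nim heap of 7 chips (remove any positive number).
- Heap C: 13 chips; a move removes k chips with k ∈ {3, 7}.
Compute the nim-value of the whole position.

Build the Grundy sequence for heap A with g(k) = mex{g(k−s) : s ∈ {2, 4, 6}, s ≤ k}:
g(0) = mex{} = 0
g(1) = mex{} = 0
g(2) = mex{0} = 1
g(3) = mex{0} = 1
g(4) = mex{0,1} = 2
g(5) = mex{0,1} = 2
g(6) = mex{0,1,2} = 3
g(7) = mex{0,1,2} = 3
g(8) = mex{1,2,3} = 0
g(9) = mex{1,2,3} = 0
g(10) = mex{0,2,3} = 1
g(11) = mex{0,2,3} = 1
g(12) = mex{0,1,3} = 2
g(13) = mex{0,1,3} = 2
g(14) = mex{0,1,2} = 3
So g(14) = 3.
Heap B is a plain Nim heap of size 7, so its Grundy value is 7.
Build the Grundy sequence for heap C with g(k) = mex{g(k−s) : s ∈ {3, 7}, s ≤ k}:
g(0) = mex{} = 0
g(1) = mex{} = 0
g(2) = mex{} = 0
g(3) = mex{0} = 1
g(4) = mex{0} = 1
g(5) = mex{0} = 1
g(6) = mex{1} = 0
g(7) = mex{0,1} = 2
g(8) = mex{0,1} = 2
g(9) = mex{0} = 1
g(10) = mex{1,2} = 0
g(11) = mex{1,2} = 0
g(12) = mex{1} = 0
g(13) = mex{0} = 1
So g(13) = 1.
By the Sprague-Grundy theorem, the Grundy value of a sum of independent games is the XOR of the component values.
Combined value = 3 XOR 7 XOR 1 = 5.

5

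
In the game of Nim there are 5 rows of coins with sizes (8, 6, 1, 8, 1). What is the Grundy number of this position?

6

Compute the nim-sum pairwise:
8 XOR 6 = 14
14 XOR 1 = 15
15 XOR 8 = 7
7 XOR 1 = 6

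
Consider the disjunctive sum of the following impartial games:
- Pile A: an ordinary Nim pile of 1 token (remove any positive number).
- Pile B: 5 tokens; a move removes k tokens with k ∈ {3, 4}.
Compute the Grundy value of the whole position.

Pile A is a plain Nim pile of size 1, so its Grundy value is 1.
Build the Grundy sequence for pile B with g(k) = mex{g(k−s) : s ∈ {3, 4}, s ≤ k}:
g(0) = mex{} = 0
g(1) = mex{} = 0
g(2) = mex{} = 0
g(3) = mex{0} = 1
g(4) = mex{0} = 1
g(5) = mex{0} = 1
So g(5) = 1.
By the Sprague-Grundy theorem, the Grundy value of a sum of independent games is the XOR of the component values.
Combined value = 1 ⊕ 1 = 0.

0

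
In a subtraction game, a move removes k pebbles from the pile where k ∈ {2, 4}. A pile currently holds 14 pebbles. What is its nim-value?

1

Build the Grundy sequence with g(k) = mex{g(k−s) : s ∈ {2, 4}, s ≤ k}:
k:     0  1  2  3  4  5  6  7  8  9 10 11 12 13 14
g(k):  0  0  1  1  2  2  0  0  1  1  2  2  0  0  1
So g(14) = 1.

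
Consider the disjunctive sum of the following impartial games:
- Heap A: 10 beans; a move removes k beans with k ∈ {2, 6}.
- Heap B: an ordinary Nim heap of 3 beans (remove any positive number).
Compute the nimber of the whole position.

2

For heap A, compute g(0), g(1), … with moves {2, 6}:
g(0) = mex{} = 0
g(1) = mex{} = 0
g(2) = mex{0} = 1
g(3) = mex{0} = 1
g(4) = mex{1} = 0
g(5) = mex{1} = 0
g(6) = mex{0} = 1
g(7) = mex{0} = 1
g(8) = mex{1} = 0
g(9) = mex{1} = 0
g(10) = mex{0} = 1
So g(10) = 1.
Heap B is a plain Nim heap of size 3, so its Grundy value is 3.
The value of a disjunctive sum is the nim-sum of the parts.
Combined value = 1 XOR 3 = 2.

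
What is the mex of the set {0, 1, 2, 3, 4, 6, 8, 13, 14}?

The values 0, 1, 2, 3, 4 are all present; 5 is the first non-negative integer missing from the set.

5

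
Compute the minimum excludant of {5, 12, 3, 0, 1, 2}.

The values 0, 1, 2, 3 are all present; 4 is the first non-negative integer missing from the set.

4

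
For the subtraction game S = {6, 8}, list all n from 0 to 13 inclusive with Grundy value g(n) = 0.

Compute g(0), g(1), … for moves {6, 8}:
g(0) = mex{} = 0
g(1) = mex{} = 0
g(2) = mex{} = 0
g(3) = mex{} = 0
g(4) = mex{} = 0
g(5) = mex{} = 0
g(6) = mex{0} = 1
g(7) = mex{0} = 1
g(8) = mex{0} = 1
g(9) = mex{0} = 1
g(10) = mex{0} = 1
g(11) = mex{0} = 1
g(12) = mex{0,1} = 2
g(13) = mex{0,1} = 2
The P-positions (g = 0) in 0..13 are 0, 1, 2, 3, 4, 5.

0, 1, 2, 3, 4, 5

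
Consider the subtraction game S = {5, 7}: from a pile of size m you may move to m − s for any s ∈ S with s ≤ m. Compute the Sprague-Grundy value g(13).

0

Grundy values for subtraction set {5, 7}:
k:     0  1  2  3  4  5  6  7  8  9 10 11 12 13
g(k):  0  0  0  0  0  1  1  1  1  1  2  2  0  0
So g(13) = 0.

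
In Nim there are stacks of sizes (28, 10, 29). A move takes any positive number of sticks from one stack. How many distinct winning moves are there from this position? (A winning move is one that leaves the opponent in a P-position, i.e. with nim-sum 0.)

3

In binary:
  11100  (28)
  01010  (10)
  11101  (29)
  -----
  01011  (11)
The overall nim-sum is X = 11. A stack of size p has a winning move iff p XOR X < p (reduce it to p XOR X).
  28: 28 XOR 11 = 23 < 28 — winning move (to 23).
  10: 10 XOR 11 = 1 < 10 — winning move (to 1).
  29: 29 XOR 11 = 22 < 29 — winning move (to 22).
That gives 3 winning moves.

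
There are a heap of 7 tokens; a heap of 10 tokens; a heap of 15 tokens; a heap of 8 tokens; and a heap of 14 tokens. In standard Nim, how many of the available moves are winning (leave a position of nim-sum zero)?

Compute the nim-sum pairwise:
7 ^ 10 = 13
13 ^ 15 = 2
2 ^ 8 = 10
10 ^ 14 = 4
The overall nim-sum is X = 4. A heap of size p has a winning move iff p XOR X < p (reduce it to p XOR X).
  7: 7 XOR 4 = 3 < 7 — winning move (to 3).
  10: 10 XOR 4 = 14 ≥ 10 — no move.
  15: 15 XOR 4 = 11 < 15 — winning move (to 11).
  8: 8 XOR 4 = 12 ≥ 8 — no move.
  14: 14 XOR 4 = 10 < 14 — winning move (to 10).
That gives 3 winning moves.

3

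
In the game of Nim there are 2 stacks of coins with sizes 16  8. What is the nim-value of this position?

24

Compute the nim-sum pairwise:
16 XOR 8 = 24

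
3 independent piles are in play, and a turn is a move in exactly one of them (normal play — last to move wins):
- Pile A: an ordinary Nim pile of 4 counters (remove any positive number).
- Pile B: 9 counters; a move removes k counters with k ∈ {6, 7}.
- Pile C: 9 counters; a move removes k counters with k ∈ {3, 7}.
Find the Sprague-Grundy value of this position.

Pile A is a plain Nim pile of size 4, so its Grundy value is 4.
Grundy values for pile B (subtraction set {6, 7}):
g(0) = mex{} = 0
g(1) = mex{} = 0
g(2) = mex{} = 0
g(3) = mex{} = 0
g(4) = mex{} = 0
g(5) = mex{} = 0
g(6) = mex{0} = 1
g(7) = mex{0} = 1
g(8) = mex{0} = 1
g(9) = mex{0} = 1
So g(9) = 1.
For pile C, compute g(0), g(1), … with moves {3, 7}:
k:     0  1  2  3  4  5  6  7  8  9
g(k):  0  0  0  1  1  1  0  2  2  1
So g(9) = 1.
The value of a disjunctive sum is the nim-sum of the parts.
Combined value = 4 ⊕ 1 ⊕ 1 = 4.

4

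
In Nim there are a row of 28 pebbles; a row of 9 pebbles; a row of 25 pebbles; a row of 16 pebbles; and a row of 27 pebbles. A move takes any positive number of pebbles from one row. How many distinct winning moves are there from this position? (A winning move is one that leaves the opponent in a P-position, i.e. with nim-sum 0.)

Compute the nim-sum pairwise:
28 XOR 9 = 21
21 XOR 25 = 12
12 XOR 16 = 28
28 XOR 27 = 7
The overall nim-sum is X = 7. A row of size p has a winning move iff p XOR X < p (reduce it to p XOR X).
  28: 28 XOR 7 = 27 < 28 — winning move (to 27).
  9: 9 XOR 7 = 14 ≥ 9 — no move.
  25: 25 XOR 7 = 30 ≥ 25 — no move.
  16: 16 XOR 7 = 23 ≥ 16 — no move.
  27: 27 XOR 7 = 28 ≥ 27 — no move.
That gives 1 winning move.

1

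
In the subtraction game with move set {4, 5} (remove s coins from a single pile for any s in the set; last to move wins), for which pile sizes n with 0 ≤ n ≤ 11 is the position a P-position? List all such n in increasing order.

0, 1, 2, 3, 9, 10, 11

Grundy values for subtraction set {4, 5}:
k:     0  1  2  3  4  5  6  7  8  9 10 11
g(k):  0  0  0  0  1  1  1  1  2  0  0  0
The P-positions (g = 0) in 0..11 are 0, 1, 2, 3, 9, 10, 11.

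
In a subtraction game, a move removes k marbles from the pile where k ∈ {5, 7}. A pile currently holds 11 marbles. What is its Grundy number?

2

Build the Grundy sequence with g(k) = mex{g(k−s) : s ∈ {5, 7}, s ≤ k}:
g(0) = mex{} = 0
g(1) = mex{} = 0
g(2) = mex{} = 0
g(3) = mex{} = 0
g(4) = mex{} = 0
g(5) = mex{0} = 1
g(6) = mex{0} = 1
g(7) = mex{0} = 1
g(8) = mex{0} = 1
g(9) = mex{0} = 1
g(10) = mex{0,1} = 2
g(11) = mex{0,1} = 2
So g(11) = 2.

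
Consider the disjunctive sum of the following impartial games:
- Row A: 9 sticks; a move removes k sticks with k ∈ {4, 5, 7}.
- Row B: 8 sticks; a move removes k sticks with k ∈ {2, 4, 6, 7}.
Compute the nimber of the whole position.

6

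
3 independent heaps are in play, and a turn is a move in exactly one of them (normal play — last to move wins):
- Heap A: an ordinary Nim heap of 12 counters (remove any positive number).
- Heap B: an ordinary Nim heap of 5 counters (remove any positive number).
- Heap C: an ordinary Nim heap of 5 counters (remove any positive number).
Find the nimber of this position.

Heap A is a plain Nim heap of size 12, so its Grundy value is 12.
Heap B is a plain Nim heap of size 5, so its Grundy value is 5.
Heap C is a plain Nim heap of size 5, so its Grundy value is 5.
By the Sprague-Grundy theorem, the Grundy value of a sum of independent games is the XOR of the component values.
Combined value = 12 XOR 5 XOR 5 = 12.

12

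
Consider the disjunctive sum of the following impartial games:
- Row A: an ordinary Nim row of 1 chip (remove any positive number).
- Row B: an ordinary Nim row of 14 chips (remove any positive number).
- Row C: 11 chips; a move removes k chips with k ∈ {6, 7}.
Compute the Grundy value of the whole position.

Row A is a plain Nim row of size 1, so its Grundy value is 1.
Row B is a plain Nim row of size 14, so its Grundy value is 14.
Build the Grundy sequence for row C with g(k) = mex{g(k−s) : s ∈ {6, 7}, s ≤ k}:
k:     0  1  2  3  4  5  6  7  8  9 10 11
g(k):  0  0  0  0  0  0  1  1  1  1  1  1
So g(11) = 1.
The value of a disjunctive sum is the nim-sum of the parts.
Combined value = 1 XOR 14 XOR 1 = 14.

14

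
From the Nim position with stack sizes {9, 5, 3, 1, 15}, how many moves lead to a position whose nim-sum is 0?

5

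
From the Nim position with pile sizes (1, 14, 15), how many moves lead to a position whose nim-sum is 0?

Bitwise XOR of the heap sizes:
  0001  (1)
  1110  (14)
  1111  (15)
  ----
  0000  (0)
The nim-sum is already 0, so every move leaves a nonzero nim-sum — there are no winning moves.

0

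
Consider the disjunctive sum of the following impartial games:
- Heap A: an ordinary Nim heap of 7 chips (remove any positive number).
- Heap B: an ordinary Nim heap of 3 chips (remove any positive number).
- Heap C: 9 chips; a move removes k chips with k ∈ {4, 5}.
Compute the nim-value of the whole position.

Heap A is a plain Nim heap of size 7, so its Grundy value is 7.
Heap B is a plain Nim heap of size 3, so its Grundy value is 3.
For heap C, compute g(0), g(1), … with moves {4, 5}:
k:     0  1  2  3  4  5  6  7  8  9
g(k):  0  0  0  0  1  1  1  1  2  0
So g(9) = 0.
The value of a disjunctive sum is the nim-sum of the parts.
Combined value = 7 XOR 3 XOR 0 = 4.

4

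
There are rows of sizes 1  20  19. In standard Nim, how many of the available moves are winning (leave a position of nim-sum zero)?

1

Compute the nim-sum pairwise:
1 ⊕ 20 = 21
21 ⊕ 19 = 6
The overall nim-sum is X = 6. A row of size p has a winning move iff p XOR X < p (reduce it to p XOR X).
  1: 1 XOR 6 = 7 ≥ 1 — no move.
  20: 20 XOR 6 = 18 < 20 — winning move (to 18).
  19: 19 XOR 6 = 21 ≥ 19 — no move.
That gives 1 winning move.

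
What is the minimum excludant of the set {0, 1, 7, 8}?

2

The values 0, 1 are all present; 2 is the first non-negative integer missing from the set.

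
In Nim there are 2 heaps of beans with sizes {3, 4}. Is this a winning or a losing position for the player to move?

Winning position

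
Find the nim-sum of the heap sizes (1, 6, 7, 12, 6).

In binary:
  0001  (1)
  0110  (6)
  0111  (7)
  1100  (12)
  0110  (6)
  ----
  1010  (10)

10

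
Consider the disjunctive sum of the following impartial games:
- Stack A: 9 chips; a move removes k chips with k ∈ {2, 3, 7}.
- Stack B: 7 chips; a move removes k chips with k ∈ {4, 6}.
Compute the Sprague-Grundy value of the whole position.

3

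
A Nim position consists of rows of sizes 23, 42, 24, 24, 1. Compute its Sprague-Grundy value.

60

Nim-sum: 23 ^ 42 ^ 24 ^ 24 ^ 1 = 60.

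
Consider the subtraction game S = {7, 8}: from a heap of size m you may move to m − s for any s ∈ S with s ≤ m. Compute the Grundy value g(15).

0

Build the Grundy sequence with g(k) = mex{g(k−s) : s ∈ {7, 8}, s ≤ k}:
k:     0  1  2  3  4  5  6  7  8  9 10 11 12 13 14 15
g(k):  0  0  0  0  0  0  0  1  1  1  1  1  1  1  2  0
So g(15) = 0.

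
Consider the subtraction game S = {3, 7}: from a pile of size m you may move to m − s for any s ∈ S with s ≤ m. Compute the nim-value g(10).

0

Build the Grundy sequence with g(k) = mex{g(k−s) : s ∈ {3, 7}, s ≤ k}:
k:     0  1  2  3  4  5  6  7  8  9 10
g(k):  0  0  0  1  1  1  0  2  2  1  0
So g(10) = 0.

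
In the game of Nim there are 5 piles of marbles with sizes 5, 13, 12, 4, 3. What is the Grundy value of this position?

Nim-sum: 5 ^ 13 ^ 12 ^ 4 ^ 3 = 3.

3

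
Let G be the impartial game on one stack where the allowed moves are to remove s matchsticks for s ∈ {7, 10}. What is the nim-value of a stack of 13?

Grundy values for subtraction set {7, 10}:
g(0) = mex{} = 0
g(1) = mex{} = 0
g(2) = mex{} = 0
g(3) = mex{} = 0
g(4) = mex{} = 0
g(5) = mex{} = 0
g(6) = mex{} = 0
g(7) = mex{0} = 1
g(8) = mex{0} = 1
g(9) = mex{0} = 1
g(10) = mex{0} = 1
g(11) = mex{0} = 1
g(12) = mex{0} = 1
g(13) = mex{0} = 1
So g(13) = 1.

1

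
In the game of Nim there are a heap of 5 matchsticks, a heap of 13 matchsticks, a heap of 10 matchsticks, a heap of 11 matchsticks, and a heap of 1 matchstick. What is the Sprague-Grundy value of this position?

8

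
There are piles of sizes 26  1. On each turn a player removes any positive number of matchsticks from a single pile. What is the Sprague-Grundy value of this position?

27

Nim-sum: 26 ⊕ 1 = 27.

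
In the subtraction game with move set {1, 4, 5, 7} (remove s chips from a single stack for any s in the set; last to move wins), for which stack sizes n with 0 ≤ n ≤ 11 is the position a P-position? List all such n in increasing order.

0, 2, 8, 10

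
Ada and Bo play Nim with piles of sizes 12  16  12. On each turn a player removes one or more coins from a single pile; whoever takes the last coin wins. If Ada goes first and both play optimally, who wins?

Ada wins

Nim-sum: 12 XOR 16 XOR 12 = 16.
The nim-sum is 16 ≠ 0, so this is an N-position: the player to move can win; Ada has a winning move.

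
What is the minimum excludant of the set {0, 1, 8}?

The values 0, 1 are all present; 2 is the first non-negative integer missing from the set.

2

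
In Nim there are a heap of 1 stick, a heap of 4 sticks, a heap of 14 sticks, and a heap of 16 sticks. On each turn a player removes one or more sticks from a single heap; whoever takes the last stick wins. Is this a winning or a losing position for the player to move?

Write each in binary and XOR column by column:
  00001  (1)
  00100  (4)
  01110  (14)
  10000  (16)
  -----
  11011  (27)
The nim-sum is 27 ≠ 0, so this is an N-position: the player to move can win.

Winning position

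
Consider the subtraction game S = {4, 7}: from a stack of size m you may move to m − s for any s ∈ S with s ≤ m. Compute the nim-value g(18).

1

Compute g(0), g(1), … for moves {4, 7}:
k:     0  1  2  3  4  5  6  7  8  9 10 11 12 13 14 15 16 17 18
g(k):  0  0  0  0  1  1  1  1  2  2  2  0  0  0  0  1  1  1  1
So g(18) = 1.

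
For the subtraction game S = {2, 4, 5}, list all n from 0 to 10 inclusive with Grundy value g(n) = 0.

0, 1, 7, 8

Compute g(0), g(1), … for moves {2, 4, 5}:
g(0) = mex{} = 0
g(1) = mex{} = 0
g(2) = mex{0} = 1
g(3) = mex{0} = 1
g(4) = mex{0,1} = 2
g(5) = mex{0,1} = 2
g(6) = mex{0,1,2} = 3
g(7) = mex{1,2} = 0
g(8) = mex{1,2,3} = 0
g(9) = mex{0,2} = 1
g(10) = mex{0,2,3} = 1
The P-positions (g = 0) in 0..10 are 0, 1, 7, 8.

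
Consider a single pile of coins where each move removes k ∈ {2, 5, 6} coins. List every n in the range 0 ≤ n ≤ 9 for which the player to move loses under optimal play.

Build the Grundy sequence with g(k) = mex{g(k−s) : s ∈ {2, 5, 6}, s ≤ k}:
k:     0  1  2  3  4  5  6  7  8  9
g(k):  0  0  1  1  0  2  1  3  0  2
The P-positions (g = 0) in 0..9 are 0, 1, 4, 8.

0, 1, 4, 8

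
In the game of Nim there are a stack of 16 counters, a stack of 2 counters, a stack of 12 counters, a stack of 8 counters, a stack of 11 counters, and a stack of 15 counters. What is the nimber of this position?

Compute the nim-sum pairwise:
16 XOR 2 = 18
18 XOR 12 = 30
30 XOR 8 = 22
22 XOR 11 = 29
29 XOR 15 = 18

18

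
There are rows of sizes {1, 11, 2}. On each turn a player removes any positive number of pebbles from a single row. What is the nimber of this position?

8

In binary:
  0001  (1)
  1011  (11)
  0010  (2)
  ----
  1000  (8)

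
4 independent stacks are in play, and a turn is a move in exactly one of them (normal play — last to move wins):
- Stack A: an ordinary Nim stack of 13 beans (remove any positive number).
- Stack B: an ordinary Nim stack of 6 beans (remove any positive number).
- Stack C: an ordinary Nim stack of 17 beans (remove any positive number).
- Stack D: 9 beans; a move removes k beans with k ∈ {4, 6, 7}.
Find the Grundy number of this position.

24

Stack A is a plain Nim stack of size 13, so its Grundy value is 13.
Stack B is a plain Nim stack of size 6, so its Grundy value is 6.
Stack C is a plain Nim stack of size 17, so its Grundy value is 17.
Grundy values for stack D (subtraction set {4, 6, 7}):
g(0) = mex{} = 0
g(1) = mex{} = 0
g(2) = mex{} = 0
g(3) = mex{} = 0
g(4) = mex{0} = 1
g(5) = mex{0} = 1
g(6) = mex{0} = 1
g(7) = mex{0} = 1
g(8) = mex{0,1} = 2
g(9) = mex{0,1} = 2
So g(9) = 2.
By the Sprague-Grundy theorem, the Grundy value of a sum of independent games is the XOR of the component values.
Combined value = 13 ⊕ 6 ⊕ 17 ⊕ 2 = 24.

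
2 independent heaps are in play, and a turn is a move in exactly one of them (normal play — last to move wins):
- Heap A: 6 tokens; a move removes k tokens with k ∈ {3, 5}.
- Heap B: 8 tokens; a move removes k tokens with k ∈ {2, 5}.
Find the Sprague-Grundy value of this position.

Grundy values for heap A (subtraction set {3, 5}):
g(0) = mex{} = 0
g(1) = mex{} = 0
g(2) = mex{} = 0
g(3) = mex{0} = 1
g(4) = mex{0} = 1
g(5) = mex{0} = 1
g(6) = mex{0,1} = 2
So g(6) = 2.
Build the Grundy sequence for heap B with g(k) = mex{g(k−s) : s ∈ {2, 5}, s ≤ k}:
k:     0  1  2  3  4  5  6  7  8
g(k):  0  0  1  1  0  2  1  0  0
So g(8) = 0.
By the Sprague-Grundy theorem, the Grundy value of a sum of independent games is the XOR of the component values.
Combined value = 2 XOR 0 = 2.

2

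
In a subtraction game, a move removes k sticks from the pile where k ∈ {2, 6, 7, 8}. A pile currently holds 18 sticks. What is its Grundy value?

Grundy values for subtraction set {2, 6, 7, 8}:
k:     0  1  2  3  4  5  6  7  8  9 10 11 12 13 14 15 16 17 18
g(k):  0  0  1  1  0  0  1  1  2  2  3  3  2  2  0  0  1  1  0
So g(18) = 0.

0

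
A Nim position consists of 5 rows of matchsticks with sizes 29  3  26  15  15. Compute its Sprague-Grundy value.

Nim-sum: 29 XOR 3 XOR 26 XOR 15 XOR 15 = 4.

4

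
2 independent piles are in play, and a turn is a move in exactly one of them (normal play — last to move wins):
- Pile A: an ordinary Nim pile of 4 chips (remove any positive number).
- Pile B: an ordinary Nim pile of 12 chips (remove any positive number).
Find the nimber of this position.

8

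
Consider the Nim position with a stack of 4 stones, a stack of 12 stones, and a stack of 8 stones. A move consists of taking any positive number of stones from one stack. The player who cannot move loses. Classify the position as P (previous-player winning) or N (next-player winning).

Nim-sum: 4 XOR 12 XOR 8 = 0.
The nim-sum is 0, so this is a P-position: the player to move is in a losing position under optimal play.

P-position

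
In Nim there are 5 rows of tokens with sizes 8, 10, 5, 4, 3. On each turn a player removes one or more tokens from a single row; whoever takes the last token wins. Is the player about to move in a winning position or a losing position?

Nim-sum: 8 ^ 10 ^ 5 ^ 4 ^ 3 = 0.
The nim-sum is 0, so this is a P-position: the player to move is in a losing position under optimal play.

Losing position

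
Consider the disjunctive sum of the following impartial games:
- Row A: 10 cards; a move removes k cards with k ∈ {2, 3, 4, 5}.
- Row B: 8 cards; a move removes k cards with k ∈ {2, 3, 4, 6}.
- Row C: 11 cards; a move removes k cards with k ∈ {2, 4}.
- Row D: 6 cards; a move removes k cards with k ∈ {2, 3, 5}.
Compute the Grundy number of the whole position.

0

Grundy values for row A (subtraction set {2, 3, 4, 5}):
g(0) = mex{} = 0
g(1) = mex{} = 0
g(2) = mex{0} = 1
g(3) = mex{0} = 1
g(4) = mex{0,1} = 2
g(5) = mex{0,1} = 2
g(6) = mex{0,1,2} = 3
g(7) = mex{1,2} = 0
g(8) = mex{1,2,3} = 0
g(9) = mex{0,2,3} = 1
g(10) = mex{0,2,3} = 1
So g(10) = 1.
Build the Grundy sequence for row B with g(k) = mex{g(k−s) : s ∈ {2, 3, 4, 6}, s ≤ k}:
g(0) = mex{} = 0
g(1) = mex{} = 0
g(2) = mex{0} = 1
g(3) = mex{0} = 1
g(4) = mex{0,1} = 2
g(5) = mex{0,1} = 2
g(6) = mex{0,1,2} = 3
g(7) = mex{0,1,2} = 3
g(8) = mex{1,2,3} = 0
So g(8) = 0.
Grundy values for row C (subtraction set {2, 4}):
g(0) = mex{} = 0
g(1) = mex{} = 0
g(2) = mex{0} = 1
g(3) = mex{0} = 1
g(4) = mex{0,1} = 2
g(5) = mex{0,1} = 2
g(6) = mex{1,2} = 0
g(7) = mex{1,2} = 0
g(8) = mex{0,2} = 1
g(9) = mex{0,2} = 1
g(10) = mex{0,1} = 2
g(11) = mex{0,1} = 2
So g(11) = 2.
For row D, compute g(0), g(1), … with moves {2, 3, 5}:
k:     0  1  2  3  4  5  6
g(k):  0  0  1  1  2  2  3
So g(6) = 3.
By the Sprague-Grundy theorem, the Grundy value of a sum of independent games is the XOR of the component values.
Combined value = 1 ⊕ 0 ⊕ 2 ⊕ 3 = 0.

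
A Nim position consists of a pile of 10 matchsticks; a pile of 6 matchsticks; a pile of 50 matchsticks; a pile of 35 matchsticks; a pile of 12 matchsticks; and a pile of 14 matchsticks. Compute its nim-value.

Nim-sum: 10 ⊕ 6 ⊕ 50 ⊕ 35 ⊕ 12 ⊕ 14 = 31.

31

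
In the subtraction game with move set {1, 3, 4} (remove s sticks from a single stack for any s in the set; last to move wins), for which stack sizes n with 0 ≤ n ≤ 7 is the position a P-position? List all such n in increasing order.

0, 2, 7

Compute g(0), g(1), … for moves {1, 3, 4}:
g(0) = mex{} = 0
g(1) = mex{0} = 1
g(2) = mex{1} = 0
g(3) = mex{0} = 1
g(4) = mex{0,1} = 2
g(5) = mex{0,1,2} = 3
g(6) = mex{0,1,3} = 2
g(7) = mex{1,2} = 0
The P-positions (g = 0) in 0..7 are 0, 2, 7.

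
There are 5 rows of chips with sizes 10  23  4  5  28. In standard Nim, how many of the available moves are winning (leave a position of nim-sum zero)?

0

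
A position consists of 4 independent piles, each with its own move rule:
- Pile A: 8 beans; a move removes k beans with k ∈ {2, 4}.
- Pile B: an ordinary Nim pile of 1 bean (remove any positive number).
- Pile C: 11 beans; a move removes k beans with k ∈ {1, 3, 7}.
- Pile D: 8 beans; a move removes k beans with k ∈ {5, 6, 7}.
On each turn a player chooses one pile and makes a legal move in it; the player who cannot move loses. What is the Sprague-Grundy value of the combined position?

For pile A, compute g(0), g(1), … with moves {2, 4}:
k:     0  1  2  3  4  5  6  7  8
g(k):  0  0  1  1  2  2  0  0  1
So g(8) = 1.
Pile B is a plain Nim pile of size 1, so its Grundy value is 1.
Grundy values for pile C (subtraction set {1, 3, 7}):
k:     0  1  2  3  4  5  6  7  8  9 10 11
g(k):  0  1  0  1  0  1  0  1  0  1  0  1
So g(11) = 1.
Build the Grundy sequence for pile D with g(k) = mex{g(k−s) : s ∈ {5, 6, 7}, s ≤ k}:
k:     0  1  2  3  4  5  6  7  8
g(k):  0  0  0  0  0  1  1  1  1
So g(8) = 1.
By the Sprague-Grundy theorem, the Grundy value of a sum of independent games is the XOR of the component values.
Combined value = 1 ⊕ 1 ⊕ 1 ⊕ 1 = 0.

0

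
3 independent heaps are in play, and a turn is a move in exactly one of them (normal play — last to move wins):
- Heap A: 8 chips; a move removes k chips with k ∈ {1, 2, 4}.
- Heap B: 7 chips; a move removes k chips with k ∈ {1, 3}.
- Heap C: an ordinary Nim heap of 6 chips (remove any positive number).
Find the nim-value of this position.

5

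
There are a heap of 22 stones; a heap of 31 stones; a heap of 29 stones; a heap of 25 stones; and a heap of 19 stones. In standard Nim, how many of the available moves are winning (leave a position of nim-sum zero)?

Nim-sum: 22 XOR 31 XOR 29 XOR 25 XOR 19 = 30.
The overall nim-sum is X = 30. A heap of size p has a winning move iff p XOR X < p (reduce it to p XOR X).
  22: 22 XOR 30 = 8 < 22 — winning move (to 8).
  31: 31 XOR 30 = 1 < 31 — winning move (to 1).
  29: 29 XOR 30 = 3 < 29 — winning move (to 3).
  25: 25 XOR 30 = 7 < 25 — winning move (to 7).
  19: 19 XOR 30 = 13 < 19 — winning move (to 13).
That gives 5 winning moves.

5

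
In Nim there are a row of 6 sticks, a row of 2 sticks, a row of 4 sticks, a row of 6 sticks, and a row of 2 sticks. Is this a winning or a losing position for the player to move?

Nim-sum: 6 ⊕ 2 ⊕ 4 ⊕ 6 ⊕ 2 = 4.
The nim-sum is 4 ≠ 0, so this is an N-position: the player to move can win.

Winning position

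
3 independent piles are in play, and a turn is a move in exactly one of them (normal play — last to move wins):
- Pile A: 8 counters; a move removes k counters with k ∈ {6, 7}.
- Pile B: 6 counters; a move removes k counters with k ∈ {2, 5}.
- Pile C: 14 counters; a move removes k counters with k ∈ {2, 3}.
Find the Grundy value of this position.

2

Build the Grundy sequence for pile A with g(k) = mex{g(k−s) : s ∈ {6, 7}, s ≤ k}:
k:     0  1  2  3  4  5  6  7  8
g(k):  0  0  0  0  0  0  1  1  1
So g(8) = 1.
For pile B, compute g(0), g(1), … with moves {2, 5}:
g(0) = mex{} = 0
g(1) = mex{} = 0
g(2) = mex{0} = 1
g(3) = mex{0} = 1
g(4) = mex{1} = 0
g(5) = mex{0,1} = 2
g(6) = mex{0} = 1
So g(6) = 1.
For pile C, compute g(0), g(1), … with moves {2, 3}:
k:     0  1  2  3  4  5  6  7  8  9 10 11 12 13 14
g(k):  0  0  1  1  2  0  0  1  1  2  0  0  1  1  2
So g(14) = 2.
By the Sprague-Grundy theorem, the Grundy value of a sum of independent games is the XOR of the component values.
Combined value = 1 ⊕ 1 ⊕ 2 = 2.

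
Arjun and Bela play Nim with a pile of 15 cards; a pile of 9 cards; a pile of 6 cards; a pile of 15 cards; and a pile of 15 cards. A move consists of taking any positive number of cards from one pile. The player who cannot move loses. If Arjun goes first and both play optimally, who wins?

Bela wins

Nim-sum: 15 ^ 9 ^ 6 ^ 15 ^ 15 = 0.
The nim-sum is 0, so this is a P-position: the player to move is in a losing position under optimal play; Arjun is about to move from it and so loses — Bela wins.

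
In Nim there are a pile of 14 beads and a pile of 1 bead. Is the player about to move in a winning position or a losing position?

Nim-sum: 14 XOR 1 = 15.
The nim-sum is 15 ≠ 0, so this is an N-position: the player to move can win.

Winning position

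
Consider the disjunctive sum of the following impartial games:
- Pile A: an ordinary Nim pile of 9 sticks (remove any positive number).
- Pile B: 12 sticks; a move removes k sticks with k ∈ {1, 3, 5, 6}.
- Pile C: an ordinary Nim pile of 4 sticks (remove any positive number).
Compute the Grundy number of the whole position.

Pile A is a plain Nim pile of size 9, so its Grundy value is 9.
Build the Grundy sequence for pile B with g(k) = mex{g(k−s) : s ∈ {1, 3, 5, 6}, s ≤ k}:
g(0) = mex{} = 0
g(1) = mex{0} = 1
g(2) = mex{1} = 0
g(3) = mex{0} = 1
g(4) = mex{1} = 0
g(5) = mex{0} = 1
g(6) = mex{0,1} = 2
g(7) = mex{0,1,2} = 3
g(8) = mex{0,1,3} = 2
g(9) = mex{0,1,2} = 3
g(10) = mex{0,1,3} = 2
g(11) = mex{1,2} = 0
g(12) = mex{0,2,3} = 1
So g(12) = 1.
Pile C is a plain Nim pile of size 4, so its Grundy value is 4.
By the Sprague-Grundy theorem, the Grundy value of a sum of independent games is the XOR of the component values.
Combined value = 9 XOR 1 XOR 4 = 12.

12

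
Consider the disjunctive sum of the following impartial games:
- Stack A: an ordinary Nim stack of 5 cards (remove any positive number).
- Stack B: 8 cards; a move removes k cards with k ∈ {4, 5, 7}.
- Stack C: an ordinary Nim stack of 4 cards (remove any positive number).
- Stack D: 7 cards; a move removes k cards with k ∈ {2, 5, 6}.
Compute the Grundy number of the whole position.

Stack A is a plain Nim stack of size 5, so its Grundy value is 5.
Build the Grundy sequence for stack B with g(k) = mex{g(k−s) : s ∈ {4, 5, 7}, s ≤ k}:
g(0) = mex{} = 0
g(1) = mex{} = 0
g(2) = mex{} = 0
g(3) = mex{} = 0
g(4) = mex{0} = 1
g(5) = mex{0} = 1
g(6) = mex{0} = 1
g(7) = mex{0} = 1
g(8) = mex{0,1} = 2
So g(8) = 2.
Stack C is a plain Nim stack of size 4, so its Grundy value is 4.
Grundy values for stack D (subtraction set {2, 5, 6}):
g(0) = mex{} = 0
g(1) = mex{} = 0
g(2) = mex{0} = 1
g(3) = mex{0} = 1
g(4) = mex{1} = 0
g(5) = mex{0,1} = 2
g(6) = mex{0} = 1
g(7) = mex{0,1,2} = 3
So g(7) = 3.
By the Sprague-Grundy theorem, the Grundy value of a sum of independent games is the XOR of the component values.
Combined value = 5 ⊕ 2 ⊕ 4 ⊕ 3 = 0.

0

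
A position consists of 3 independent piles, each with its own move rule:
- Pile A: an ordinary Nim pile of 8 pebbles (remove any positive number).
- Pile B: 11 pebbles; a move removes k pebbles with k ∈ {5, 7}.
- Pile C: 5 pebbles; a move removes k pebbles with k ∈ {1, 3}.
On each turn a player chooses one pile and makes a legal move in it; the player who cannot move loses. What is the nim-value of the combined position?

11

Pile A is a plain Nim pile of size 8, so its Grundy value is 8.
Build the Grundy sequence for pile B with g(k) = mex{g(k−s) : s ∈ {5, 7}, s ≤ k}:
k:     0  1  2  3  4  5  6  7  8  9 10 11
g(k):  0  0  0  0  0  1  1  1  1  1  2  2
So g(11) = 2.
Grundy values for pile C (subtraction set {1, 3}):
g(0) = mex{} = 0
g(1) = mex{0} = 1
g(2) = mex{1} = 0
g(3) = mex{0} = 1
g(4) = mex{1} = 0
g(5) = mex{0} = 1
So g(5) = 1.
The value of a disjunctive sum is the nim-sum of the parts.
Combined value = 8 XOR 2 XOR 1 = 11.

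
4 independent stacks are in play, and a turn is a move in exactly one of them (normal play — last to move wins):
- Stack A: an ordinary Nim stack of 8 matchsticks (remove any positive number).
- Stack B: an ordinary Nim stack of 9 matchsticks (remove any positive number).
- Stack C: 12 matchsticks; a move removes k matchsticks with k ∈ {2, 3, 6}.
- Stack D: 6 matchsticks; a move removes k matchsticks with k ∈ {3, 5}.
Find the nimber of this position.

2

Stack A is a plain Nim stack of size 8, so its Grundy value is 8.
Stack B is a plain Nim stack of size 9, so its Grundy value is 9.
Build the Grundy sequence for stack C with g(k) = mex{g(k−s) : s ∈ {2, 3, 6}, s ≤ k}:
k:     0  1  2  3  4  5  6  7  8  9 10 11 12
g(k):  0  0  1  1  2  0  3  1  2  0  0  1  1
So g(12) = 1.
Build the Grundy sequence for stack D with g(k) = mex{g(k−s) : s ∈ {3, 5}, s ≤ k}:
k:     0  1  2  3  4  5  6
g(k):  0  0  0  1  1  1  2
So g(6) = 2.
By the Sprague-Grundy theorem, the Grundy value of a sum of independent games is the XOR of the component values.
Combined value = 8 XOR 9 XOR 1 XOR 2 = 2.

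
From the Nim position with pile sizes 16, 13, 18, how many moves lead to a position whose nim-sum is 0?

1

Write each in binary and XOR column by column:
  10000  (16)
  01101  (13)
  10010  (18)
  -----
  01111  (15)
The overall nim-sum is X = 15. A pile of size p has a winning move iff p XOR X < p (reduce it to p XOR X).
  16: 16 XOR 15 = 31 ≥ 16 — no move.
  13: 13 XOR 15 = 2 < 13 — winning move (to 2).
  18: 18 XOR 15 = 29 ≥ 18 — no move.
That gives 1 winning move.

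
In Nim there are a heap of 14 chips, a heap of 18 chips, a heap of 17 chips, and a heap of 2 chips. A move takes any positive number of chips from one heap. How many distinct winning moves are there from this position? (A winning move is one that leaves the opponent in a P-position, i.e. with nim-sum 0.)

Compute the nim-sum pairwise:
14 ⊕ 18 = 28
28 ⊕ 17 = 13
13 ⊕ 2 = 15
The overall nim-sum is X = 15. A heap of size p has a winning move iff p XOR X < p (reduce it to p XOR X).
  14: 14 XOR 15 = 1 < 14 — winning move (to 1).
  18: 18 XOR 15 = 29 ≥ 18 — no move.
  17: 17 XOR 15 = 30 ≥ 17 — no move.
  2: 2 XOR 15 = 13 ≥ 2 — no move.
That gives 1 winning move.

1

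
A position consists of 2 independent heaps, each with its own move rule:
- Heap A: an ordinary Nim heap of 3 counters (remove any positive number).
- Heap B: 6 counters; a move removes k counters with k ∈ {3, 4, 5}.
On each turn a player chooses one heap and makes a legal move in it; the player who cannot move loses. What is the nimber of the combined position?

1

Heap A is a plain Nim heap of size 3, so its Grundy value is 3.
Grundy values for heap B (subtraction set {3, 4, 5}):
k:     0  1  2  3  4  5  6
g(k):  0  0  0  1  1  1  2
So g(6) = 2.
The value of a disjunctive sum is the nim-sum of the parts.
Combined value = 3 ⊕ 2 = 1.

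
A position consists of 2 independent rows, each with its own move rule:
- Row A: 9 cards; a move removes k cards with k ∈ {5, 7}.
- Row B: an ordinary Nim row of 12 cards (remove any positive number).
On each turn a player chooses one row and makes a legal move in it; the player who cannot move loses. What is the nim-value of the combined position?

For row A, compute g(0), g(1), … with moves {5, 7}:
k:     0  1  2  3  4  5  6  7  8  9
g(k):  0  0  0  0  0  1  1  1  1  1
So g(9) = 1.
Row B is a plain Nim row of size 12, so its Grundy value is 12.
By the Sprague-Grundy theorem, the Grundy value of a sum of independent games is the XOR of the component values.
Combined value = 1 ⊕ 12 = 13.

13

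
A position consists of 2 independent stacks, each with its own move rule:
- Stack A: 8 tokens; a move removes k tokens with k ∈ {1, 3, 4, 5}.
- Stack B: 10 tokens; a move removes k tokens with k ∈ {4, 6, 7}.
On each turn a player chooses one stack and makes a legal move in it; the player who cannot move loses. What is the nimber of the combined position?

2

Grundy values for stack A (subtraction set {1, 3, 4, 5}):
g(0) = mex{} = 0
g(1) = mex{0} = 1
g(2) = mex{1} = 0
g(3) = mex{0} = 1
g(4) = mex{0,1} = 2
g(5) = mex{0,1,2} = 3
g(6) = mex{0,1,3} = 2
g(7) = mex{0,1,2} = 3
g(8) = mex{1,2,3} = 0
So g(8) = 0.
For stack B, compute g(0), g(1), … with moves {4, 6, 7}:
g(0) = mex{} = 0
g(1) = mex{} = 0
g(2) = mex{} = 0
g(3) = mex{} = 0
g(4) = mex{0} = 1
g(5) = mex{0} = 1
g(6) = mex{0} = 1
g(7) = mex{0} = 1
g(8) = mex{0,1} = 2
g(9) = mex{0,1} = 2
g(10) = mex{0,1} = 2
So g(10) = 2.
The value of a disjunctive sum is the nim-sum of the parts.
Combined value = 0 ⊕ 2 = 2.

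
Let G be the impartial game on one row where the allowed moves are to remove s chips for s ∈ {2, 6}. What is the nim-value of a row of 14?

1

Compute g(0), g(1), … for moves {2, 6}:
g(0) = mex{} = 0
g(1) = mex{} = 0
g(2) = mex{0} = 1
g(3) = mex{0} = 1
g(4) = mex{1} = 0
g(5) = mex{1} = 0
g(6) = mex{0} = 1
g(7) = mex{0} = 1
g(8) = mex{1} = 0
g(9) = mex{1} = 0
g(10) = mex{0} = 1
g(11) = mex{0} = 1
g(12) = mex{1} = 0
g(13) = mex{1} = 0
g(14) = mex{0} = 1
So g(14) = 1.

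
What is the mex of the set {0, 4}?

1

0 is in the set but 1 is not, so the mex is 1.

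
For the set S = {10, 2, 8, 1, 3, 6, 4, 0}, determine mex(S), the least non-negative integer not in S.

The values 0, 1, 2, 3, 4 are all present; 5 is the first non-negative integer missing from the set.

5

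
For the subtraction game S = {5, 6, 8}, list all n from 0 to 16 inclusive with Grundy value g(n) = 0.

Build the Grundy sequence with g(k) = mex{g(k−s) : s ∈ {5, 6, 8}, s ≤ k}:
k:     0  1  2  3  4  5  6  7  8  9 10 11 12 13 14 15 16
g(k):  0  0  0  0  0  1  1  1  1  1  2  2  2  0  0  0  0
The P-positions (g = 0) in 0..16 are 0, 1, 2, 3, 4, 13, 14, 15, 16.

0, 1, 2, 3, 4, 13, 14, 15, 16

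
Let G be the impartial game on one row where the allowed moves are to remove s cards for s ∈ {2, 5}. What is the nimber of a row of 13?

1

Compute g(0), g(1), … for moves {2, 5}:
k:     0  1  2  3  4  5  6  7  8  9 10 11 12 13
g(k):  0  0  1  1  0  2  1  0  0  1  1  0  2  1
So g(13) = 1.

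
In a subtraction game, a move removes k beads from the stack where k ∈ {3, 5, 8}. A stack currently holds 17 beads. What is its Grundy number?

2

Compute g(0), g(1), … for moves {3, 5, 8}:
k:     0  1  2  3  4  5  6  7  8  9 10 11 12 13 14 15 16 17
g(k):  0  0  0  1  1  1  2  2  2  3  3  0  0  0  1  1  1  2
So g(17) = 2.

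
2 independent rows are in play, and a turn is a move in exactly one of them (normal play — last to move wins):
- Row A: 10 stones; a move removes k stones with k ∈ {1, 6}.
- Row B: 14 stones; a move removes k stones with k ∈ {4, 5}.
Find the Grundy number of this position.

0

For row A, compute g(0), g(1), … with moves {1, 6}:
g(0) = mex{} = 0
g(1) = mex{0} = 1
g(2) = mex{1} = 0
g(3) = mex{0} = 1
g(4) = mex{1} = 0
g(5) = mex{0} = 1
g(6) = mex{0,1} = 2
g(7) = mex{1,2} = 0
g(8) = mex{0} = 1
g(9) = mex{1} = 0
g(10) = mex{0} = 1
So g(10) = 1.
Grundy values for row B (subtraction set {4, 5}):
g(0) = mex{} = 0
g(1) = mex{} = 0
g(2) = mex{} = 0
g(3) = mex{} = 0
g(4) = mex{0} = 1
g(5) = mex{0} = 1
g(6) = mex{0} = 1
g(7) = mex{0} = 1
g(8) = mex{0,1} = 2
g(9) = mex{1} = 0
g(10) = mex{1} = 0
g(11) = mex{1} = 0
g(12) = mex{1,2} = 0
g(13) = mex{0,2} = 1
g(14) = mex{0} = 1
So g(14) = 1.
By the Sprague-Grundy theorem, the Grundy value of a sum of independent games is the XOR of the component values.
Combined value = 1 XOR 1 = 0.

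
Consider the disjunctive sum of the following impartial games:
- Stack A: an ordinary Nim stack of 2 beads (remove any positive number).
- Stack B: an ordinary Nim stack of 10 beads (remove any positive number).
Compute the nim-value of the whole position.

8

Stack A is a plain Nim stack of size 2, so its Grundy value is 2.
Stack B is a plain Nim stack of size 10, so its Grundy value is 10.
The value of a disjunctive sum is the nim-sum of the parts.
Combined value = 2 ⊕ 10 = 8.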